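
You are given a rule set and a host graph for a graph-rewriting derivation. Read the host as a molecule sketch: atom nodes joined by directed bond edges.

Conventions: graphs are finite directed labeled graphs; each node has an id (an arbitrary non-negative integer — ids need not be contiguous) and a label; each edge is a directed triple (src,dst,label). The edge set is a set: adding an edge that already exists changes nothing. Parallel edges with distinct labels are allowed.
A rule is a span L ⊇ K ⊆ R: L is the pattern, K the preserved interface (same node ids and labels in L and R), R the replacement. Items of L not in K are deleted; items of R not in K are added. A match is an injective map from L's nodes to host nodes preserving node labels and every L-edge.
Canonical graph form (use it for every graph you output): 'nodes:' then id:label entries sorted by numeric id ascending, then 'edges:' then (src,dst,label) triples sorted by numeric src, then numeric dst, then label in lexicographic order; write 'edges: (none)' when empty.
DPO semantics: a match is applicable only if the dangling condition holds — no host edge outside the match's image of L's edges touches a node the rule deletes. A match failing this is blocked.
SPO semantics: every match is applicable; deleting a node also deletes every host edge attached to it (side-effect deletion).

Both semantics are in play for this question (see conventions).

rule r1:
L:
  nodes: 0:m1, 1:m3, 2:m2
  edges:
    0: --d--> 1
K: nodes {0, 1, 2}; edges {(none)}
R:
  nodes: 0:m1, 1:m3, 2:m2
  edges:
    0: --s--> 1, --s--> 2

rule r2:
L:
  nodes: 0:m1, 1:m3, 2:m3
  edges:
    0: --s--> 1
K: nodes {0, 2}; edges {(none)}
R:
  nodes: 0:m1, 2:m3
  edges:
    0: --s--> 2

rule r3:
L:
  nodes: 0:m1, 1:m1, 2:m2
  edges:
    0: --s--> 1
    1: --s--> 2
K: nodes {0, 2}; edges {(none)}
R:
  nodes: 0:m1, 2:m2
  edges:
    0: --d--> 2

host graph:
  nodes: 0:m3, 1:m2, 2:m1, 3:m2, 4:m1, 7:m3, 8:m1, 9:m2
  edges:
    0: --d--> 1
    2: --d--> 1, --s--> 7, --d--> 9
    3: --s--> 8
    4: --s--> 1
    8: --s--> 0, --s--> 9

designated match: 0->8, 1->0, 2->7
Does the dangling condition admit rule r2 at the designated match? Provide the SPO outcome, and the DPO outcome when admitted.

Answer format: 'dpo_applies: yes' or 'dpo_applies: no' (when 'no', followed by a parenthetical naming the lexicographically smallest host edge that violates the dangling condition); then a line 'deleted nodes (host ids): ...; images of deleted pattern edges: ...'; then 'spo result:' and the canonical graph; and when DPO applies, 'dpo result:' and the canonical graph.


dpo_applies: no
(the rule deletes node 0, which keeps host edge (0,1,d) outside the match image — the dangling condition fails, DPO blocks; SPO proceeds and side-deletes such edges)
deleted nodes (host ids): 0; images of deleted pattern edges: (8,0,s)
spo result:
nodes: 1:m2, 2:m1, 3:m2, 4:m1, 7:m3, 8:m1, 9:m2
edges: (2,1,d); (2,7,s); (2,9,d); (3,8,s); (4,1,s); (8,7,s); (8,9,s)


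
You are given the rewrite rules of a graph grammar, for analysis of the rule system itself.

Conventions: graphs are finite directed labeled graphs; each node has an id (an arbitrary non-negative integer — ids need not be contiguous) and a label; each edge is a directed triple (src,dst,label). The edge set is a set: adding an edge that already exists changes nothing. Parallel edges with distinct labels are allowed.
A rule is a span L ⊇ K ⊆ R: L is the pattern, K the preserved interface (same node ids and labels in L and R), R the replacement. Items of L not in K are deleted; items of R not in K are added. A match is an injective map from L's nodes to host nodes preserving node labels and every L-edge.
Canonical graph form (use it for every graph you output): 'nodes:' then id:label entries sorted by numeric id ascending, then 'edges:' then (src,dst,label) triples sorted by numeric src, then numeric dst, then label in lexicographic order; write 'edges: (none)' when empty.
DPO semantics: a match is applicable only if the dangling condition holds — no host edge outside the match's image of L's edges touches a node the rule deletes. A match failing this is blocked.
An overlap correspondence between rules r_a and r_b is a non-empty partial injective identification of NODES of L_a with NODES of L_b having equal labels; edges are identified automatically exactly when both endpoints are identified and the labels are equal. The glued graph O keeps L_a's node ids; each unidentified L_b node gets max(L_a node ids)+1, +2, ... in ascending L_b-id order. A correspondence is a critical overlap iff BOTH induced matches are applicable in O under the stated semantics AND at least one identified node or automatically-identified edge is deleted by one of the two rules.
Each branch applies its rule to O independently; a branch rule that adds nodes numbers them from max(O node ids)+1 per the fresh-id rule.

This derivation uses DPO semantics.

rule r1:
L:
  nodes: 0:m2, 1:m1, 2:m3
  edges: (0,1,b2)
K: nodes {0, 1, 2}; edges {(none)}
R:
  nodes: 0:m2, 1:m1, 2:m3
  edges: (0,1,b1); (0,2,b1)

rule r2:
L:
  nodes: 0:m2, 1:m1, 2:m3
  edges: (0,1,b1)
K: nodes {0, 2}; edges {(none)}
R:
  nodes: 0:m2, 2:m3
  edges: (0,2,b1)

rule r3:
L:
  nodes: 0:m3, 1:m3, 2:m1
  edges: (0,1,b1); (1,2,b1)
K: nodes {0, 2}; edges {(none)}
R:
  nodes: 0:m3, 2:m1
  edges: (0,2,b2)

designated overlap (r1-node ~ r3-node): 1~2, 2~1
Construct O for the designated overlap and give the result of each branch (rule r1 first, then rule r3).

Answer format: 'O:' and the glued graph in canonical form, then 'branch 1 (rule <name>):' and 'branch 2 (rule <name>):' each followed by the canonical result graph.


O:
nodes: 0:m2, 1:m1, 2:m3, 3:m3
edges: (0,1,b2); (2,1,b1); (3,2,b1)
branch 1 (rule r1):
nodes: 0:m2, 1:m1, 2:m3, 3:m3
edges: (0,1,b1); (0,2,b1); (2,1,b1); (3,2,b1)
branch 2 (rule r3):
nodes: 0:m2, 1:m1, 3:m3
edges: (0,1,b2); (3,1,b2)


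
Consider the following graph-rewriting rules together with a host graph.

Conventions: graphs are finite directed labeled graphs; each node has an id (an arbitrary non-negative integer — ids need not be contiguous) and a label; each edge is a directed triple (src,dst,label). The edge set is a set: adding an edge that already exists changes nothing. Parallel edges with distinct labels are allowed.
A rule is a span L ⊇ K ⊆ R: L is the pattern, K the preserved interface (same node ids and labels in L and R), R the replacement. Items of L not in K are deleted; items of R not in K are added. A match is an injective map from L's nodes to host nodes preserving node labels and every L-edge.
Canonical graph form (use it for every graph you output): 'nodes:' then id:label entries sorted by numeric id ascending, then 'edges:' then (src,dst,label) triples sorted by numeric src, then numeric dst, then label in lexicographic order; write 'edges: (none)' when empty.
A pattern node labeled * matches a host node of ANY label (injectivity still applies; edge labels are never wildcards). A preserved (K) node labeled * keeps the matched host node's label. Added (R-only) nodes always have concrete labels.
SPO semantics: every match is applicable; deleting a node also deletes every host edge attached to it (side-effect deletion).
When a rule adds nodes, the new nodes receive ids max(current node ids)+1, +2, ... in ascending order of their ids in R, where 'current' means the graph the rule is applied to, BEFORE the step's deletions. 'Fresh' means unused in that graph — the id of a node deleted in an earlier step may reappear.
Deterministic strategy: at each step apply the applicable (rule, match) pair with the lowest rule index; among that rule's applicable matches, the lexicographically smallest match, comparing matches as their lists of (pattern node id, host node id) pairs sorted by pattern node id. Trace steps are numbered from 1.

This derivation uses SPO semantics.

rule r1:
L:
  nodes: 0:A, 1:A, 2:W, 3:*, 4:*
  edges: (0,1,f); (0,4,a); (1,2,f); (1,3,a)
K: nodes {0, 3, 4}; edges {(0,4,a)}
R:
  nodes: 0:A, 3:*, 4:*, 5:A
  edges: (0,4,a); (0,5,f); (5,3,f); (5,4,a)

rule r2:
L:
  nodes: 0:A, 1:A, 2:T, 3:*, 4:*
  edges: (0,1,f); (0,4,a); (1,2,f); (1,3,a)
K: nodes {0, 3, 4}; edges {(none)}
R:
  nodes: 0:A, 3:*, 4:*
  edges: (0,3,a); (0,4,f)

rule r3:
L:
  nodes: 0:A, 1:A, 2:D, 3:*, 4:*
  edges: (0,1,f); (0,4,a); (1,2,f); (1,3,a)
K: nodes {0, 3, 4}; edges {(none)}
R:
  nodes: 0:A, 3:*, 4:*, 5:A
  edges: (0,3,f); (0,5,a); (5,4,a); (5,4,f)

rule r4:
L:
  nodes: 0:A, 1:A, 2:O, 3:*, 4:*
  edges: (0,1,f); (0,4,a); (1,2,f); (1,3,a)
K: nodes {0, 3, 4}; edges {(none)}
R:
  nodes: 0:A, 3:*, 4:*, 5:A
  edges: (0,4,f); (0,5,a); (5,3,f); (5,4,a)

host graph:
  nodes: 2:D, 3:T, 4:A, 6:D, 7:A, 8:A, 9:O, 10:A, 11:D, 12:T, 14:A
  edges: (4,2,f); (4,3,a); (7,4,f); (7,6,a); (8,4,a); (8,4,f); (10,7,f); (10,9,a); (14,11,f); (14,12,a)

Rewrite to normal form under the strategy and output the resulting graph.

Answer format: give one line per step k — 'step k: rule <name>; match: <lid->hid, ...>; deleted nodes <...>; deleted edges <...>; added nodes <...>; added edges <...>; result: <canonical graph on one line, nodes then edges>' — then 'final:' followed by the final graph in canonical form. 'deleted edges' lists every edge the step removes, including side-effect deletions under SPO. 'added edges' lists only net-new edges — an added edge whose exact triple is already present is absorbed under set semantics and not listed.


step 1: rule r3; match: 0->7, 1->4, 2->2, 3->3, 4->6; deleted nodes 2, 4; deleted edges (4,2,f); (4,3,a); (7,4,f); (7,6,a); (8,4,a); (8,4,f); added nodes 15; added edges (7,3,f); (7,15,a); (15,6,a); (15,6,f); result: nodes: 3:T, 6:D, 7:A, 8:A, 9:O, 10:A, 11:D, 12:T, 14:A, 15:A edges: (7,3,f); (7,15,a); (10,7,f); (10,9,a); (14,11,f); (14,12,a); (15,6,a); (15,6,f)
step 2: rule r2; match: 0->10, 1->7, 2->3, 3->15, 4->9; deleted nodes 3, 7; deleted edges (7,3,f); (7,15,a); (10,7,f); (10,9,a); added nodes (none); added edges (10,9,f); (10,15,a); result: nodes: 6:D, 8:A, 9:O, 10:A, 11:D, 12:T, 14:A, 15:A edges: (10,9,f); (10,15,a); (14,11,f); (14,12,a); (15,6,a); (15,6,f)
final:
nodes: 6:D, 8:A, 9:O, 10:A, 11:D, 12:T, 14:A, 15:A
edges: (10,9,f); (10,15,a); (14,11,f); (14,12,a); (15,6,a); (15,6,f)


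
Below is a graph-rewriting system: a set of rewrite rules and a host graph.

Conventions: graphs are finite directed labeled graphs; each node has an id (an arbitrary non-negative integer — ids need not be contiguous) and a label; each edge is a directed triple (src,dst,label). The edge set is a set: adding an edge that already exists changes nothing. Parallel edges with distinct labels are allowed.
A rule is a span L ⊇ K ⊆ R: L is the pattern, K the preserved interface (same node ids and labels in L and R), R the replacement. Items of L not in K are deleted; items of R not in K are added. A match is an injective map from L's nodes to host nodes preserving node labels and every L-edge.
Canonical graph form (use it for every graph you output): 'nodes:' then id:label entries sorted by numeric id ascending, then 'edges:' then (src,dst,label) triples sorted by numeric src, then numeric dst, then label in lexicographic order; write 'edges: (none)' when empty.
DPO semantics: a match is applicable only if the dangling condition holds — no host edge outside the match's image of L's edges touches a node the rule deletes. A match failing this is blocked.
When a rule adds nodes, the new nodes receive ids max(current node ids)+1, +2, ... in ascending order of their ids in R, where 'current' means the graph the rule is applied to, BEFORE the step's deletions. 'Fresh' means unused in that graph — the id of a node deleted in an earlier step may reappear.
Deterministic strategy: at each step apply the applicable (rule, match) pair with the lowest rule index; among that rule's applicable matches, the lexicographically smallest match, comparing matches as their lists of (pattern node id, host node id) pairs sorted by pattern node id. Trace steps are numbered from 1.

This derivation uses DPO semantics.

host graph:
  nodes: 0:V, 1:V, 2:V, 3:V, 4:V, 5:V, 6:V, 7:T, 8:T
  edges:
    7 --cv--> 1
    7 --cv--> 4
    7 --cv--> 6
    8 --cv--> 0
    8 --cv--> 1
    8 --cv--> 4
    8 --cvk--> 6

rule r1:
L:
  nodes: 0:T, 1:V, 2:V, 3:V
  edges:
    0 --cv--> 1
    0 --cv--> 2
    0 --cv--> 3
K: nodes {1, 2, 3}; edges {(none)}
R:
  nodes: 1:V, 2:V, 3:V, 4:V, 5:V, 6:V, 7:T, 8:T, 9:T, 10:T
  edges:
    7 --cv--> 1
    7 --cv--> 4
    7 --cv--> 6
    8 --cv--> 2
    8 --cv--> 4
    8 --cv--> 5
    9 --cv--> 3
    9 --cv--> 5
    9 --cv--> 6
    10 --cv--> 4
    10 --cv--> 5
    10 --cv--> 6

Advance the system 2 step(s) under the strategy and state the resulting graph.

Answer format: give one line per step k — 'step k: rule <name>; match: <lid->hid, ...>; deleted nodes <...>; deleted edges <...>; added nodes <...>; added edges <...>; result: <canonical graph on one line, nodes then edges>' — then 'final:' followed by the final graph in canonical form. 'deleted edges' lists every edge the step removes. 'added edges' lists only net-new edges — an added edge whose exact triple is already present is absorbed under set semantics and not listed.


step 1: rule r1; match: 0->7, 1->1, 2->4, 3->6; deleted nodes 7; deleted edges (7,1,cv); (7,4,cv); (7,6,cv); added nodes 9, 10, 11, 12, 13, 14, 15; added edges (12,1,cv); (12,9,cv); (12,11,cv); (13,4,cv); (13,9,cv); (13,10,cv); (14,6,cv); (14,10,cv); (14,11,cv); (15,9,cv); (15,10,cv); (15,11,cv); result: nodes: 0:V, 1:V, 2:V, 3:V, 4:V, 5:V, 6:V, 8:T, 9:V, 10:V, 11:V, 12:T, 13:T, 14:T, 15:T edges: (8,0,cv); (8,1,cv); (8,4,cv); (8,6,cvk); (12,1,cv); (12,9,cv); (12,11,cv); (13,4,cv); (13,9,cv); (13,10,cv); (14,6,cv); (14,10,cv); (14,11,cv); (15,9,cv); (15,10,cv); (15,11,cv)
step 2: rule r1; match: 0->12, 1->1, 2->9, 3->11; deleted nodes 12; deleted edges (12,1,cv); (12,9,cv); (12,11,cv); added nodes 16, 17, 18, 19, 20, 21, 22; added edges (19,1,cv); (19,16,cv); (19,18,cv); (20,9,cv); (20,16,cv); (20,17,cv); (21,11,cv); (21,17,cv); (21,18,cv); (22,16,cv); (22,17,cv); (22,18,cv); result: nodes: 0:V, 1:V, 2:V, 3:V, 4:V, 5:V, 6:V, 8:T, 9:V, 10:V, 11:V, 13:T, 14:T, 15:T, 16:V, 17:V, 18:V, 19:T, 20:T, 21:T, 22:T edges: (8,0,cv); (8,1,cv); (8,4,cv); (8,6,cvk); (13,4,cv); (13,9,cv); (13,10,cv); (14,6,cv); (14,10,cv); (14,11,cv); (15,9,cv); (15,10,cv); (15,11,cv); (19,1,cv); (19,16,cv); (19,18,cv); (20,9,cv); (20,16,cv); (20,17,cv); (21,11,cv); (21,17,cv); (21,18,cv); (22,16,cv); (22,17,cv); (22,18,cv)
final:
nodes: 0:V, 1:V, 2:V, 3:V, 4:V, 5:V, 6:V, 8:T, 9:V, 10:V, 11:V, 13:T, 14:T, 15:T, 16:V, 17:V, 18:V, 19:T, 20:T, 21:T, 22:T
edges: (8,0,cv); (8,1,cv); (8,4,cv); (8,6,cvk); (13,4,cv); (13,9,cv); (13,10,cv); (14,6,cv); (14,10,cv); (14,11,cv); (15,9,cv); (15,10,cv); (15,11,cv); (19,1,cv); (19,16,cv); (19,18,cv); (20,9,cv); (20,16,cv); (20,17,cv); (21,11,cv); (21,17,cv); (21,18,cv); (22,16,cv); (22,17,cv); (22,18,cv)


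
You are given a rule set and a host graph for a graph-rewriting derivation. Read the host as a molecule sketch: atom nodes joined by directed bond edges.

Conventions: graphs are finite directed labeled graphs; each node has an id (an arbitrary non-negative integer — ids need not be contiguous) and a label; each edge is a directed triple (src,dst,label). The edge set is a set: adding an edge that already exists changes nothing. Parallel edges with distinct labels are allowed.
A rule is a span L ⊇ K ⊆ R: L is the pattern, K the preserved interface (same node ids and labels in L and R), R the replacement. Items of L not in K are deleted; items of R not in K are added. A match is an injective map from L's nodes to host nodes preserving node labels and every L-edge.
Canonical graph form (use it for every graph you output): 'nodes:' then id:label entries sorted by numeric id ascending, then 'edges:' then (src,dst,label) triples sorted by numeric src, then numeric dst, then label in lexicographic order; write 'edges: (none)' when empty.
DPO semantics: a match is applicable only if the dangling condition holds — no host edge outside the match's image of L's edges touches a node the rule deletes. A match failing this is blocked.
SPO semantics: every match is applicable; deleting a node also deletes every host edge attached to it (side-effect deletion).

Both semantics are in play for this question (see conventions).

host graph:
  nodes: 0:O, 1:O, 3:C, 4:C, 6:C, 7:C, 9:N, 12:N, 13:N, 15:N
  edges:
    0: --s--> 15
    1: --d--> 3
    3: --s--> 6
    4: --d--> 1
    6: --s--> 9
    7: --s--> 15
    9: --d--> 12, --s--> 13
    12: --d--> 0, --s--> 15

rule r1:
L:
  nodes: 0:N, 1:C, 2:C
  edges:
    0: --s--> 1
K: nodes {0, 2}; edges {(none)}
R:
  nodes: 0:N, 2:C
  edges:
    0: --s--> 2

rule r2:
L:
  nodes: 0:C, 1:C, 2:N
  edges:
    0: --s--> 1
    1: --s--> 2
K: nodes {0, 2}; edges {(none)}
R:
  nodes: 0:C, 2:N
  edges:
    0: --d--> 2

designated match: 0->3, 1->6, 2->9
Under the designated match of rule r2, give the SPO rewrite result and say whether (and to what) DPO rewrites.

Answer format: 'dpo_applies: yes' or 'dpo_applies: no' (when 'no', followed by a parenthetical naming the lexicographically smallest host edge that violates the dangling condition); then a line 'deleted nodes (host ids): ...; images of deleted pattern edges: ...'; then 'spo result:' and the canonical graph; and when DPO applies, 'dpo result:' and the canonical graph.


dpo_applies: yes
deleted nodes (host ids): 6; images of deleted pattern edges: (3,6,s); (6,9,s)
spo result:
nodes: 0:O, 1:O, 3:C, 4:C, 7:C, 9:N, 12:N, 13:N, 15:N
edges: (0,15,s); (1,3,d); (3,9,d); (4,1,d); (7,15,s); (9,12,d); (9,13,s); (12,0,d); (12,15,s)
dpo result:
nodes: 0:O, 1:O, 3:C, 4:C, 7:C, 9:N, 12:N, 13:N, 15:N
edges: (0,15,s); (1,3,d); (3,9,d); (4,1,d); (7,15,s); (9,12,d); (9,13,s); (12,0,d); (12,15,s)


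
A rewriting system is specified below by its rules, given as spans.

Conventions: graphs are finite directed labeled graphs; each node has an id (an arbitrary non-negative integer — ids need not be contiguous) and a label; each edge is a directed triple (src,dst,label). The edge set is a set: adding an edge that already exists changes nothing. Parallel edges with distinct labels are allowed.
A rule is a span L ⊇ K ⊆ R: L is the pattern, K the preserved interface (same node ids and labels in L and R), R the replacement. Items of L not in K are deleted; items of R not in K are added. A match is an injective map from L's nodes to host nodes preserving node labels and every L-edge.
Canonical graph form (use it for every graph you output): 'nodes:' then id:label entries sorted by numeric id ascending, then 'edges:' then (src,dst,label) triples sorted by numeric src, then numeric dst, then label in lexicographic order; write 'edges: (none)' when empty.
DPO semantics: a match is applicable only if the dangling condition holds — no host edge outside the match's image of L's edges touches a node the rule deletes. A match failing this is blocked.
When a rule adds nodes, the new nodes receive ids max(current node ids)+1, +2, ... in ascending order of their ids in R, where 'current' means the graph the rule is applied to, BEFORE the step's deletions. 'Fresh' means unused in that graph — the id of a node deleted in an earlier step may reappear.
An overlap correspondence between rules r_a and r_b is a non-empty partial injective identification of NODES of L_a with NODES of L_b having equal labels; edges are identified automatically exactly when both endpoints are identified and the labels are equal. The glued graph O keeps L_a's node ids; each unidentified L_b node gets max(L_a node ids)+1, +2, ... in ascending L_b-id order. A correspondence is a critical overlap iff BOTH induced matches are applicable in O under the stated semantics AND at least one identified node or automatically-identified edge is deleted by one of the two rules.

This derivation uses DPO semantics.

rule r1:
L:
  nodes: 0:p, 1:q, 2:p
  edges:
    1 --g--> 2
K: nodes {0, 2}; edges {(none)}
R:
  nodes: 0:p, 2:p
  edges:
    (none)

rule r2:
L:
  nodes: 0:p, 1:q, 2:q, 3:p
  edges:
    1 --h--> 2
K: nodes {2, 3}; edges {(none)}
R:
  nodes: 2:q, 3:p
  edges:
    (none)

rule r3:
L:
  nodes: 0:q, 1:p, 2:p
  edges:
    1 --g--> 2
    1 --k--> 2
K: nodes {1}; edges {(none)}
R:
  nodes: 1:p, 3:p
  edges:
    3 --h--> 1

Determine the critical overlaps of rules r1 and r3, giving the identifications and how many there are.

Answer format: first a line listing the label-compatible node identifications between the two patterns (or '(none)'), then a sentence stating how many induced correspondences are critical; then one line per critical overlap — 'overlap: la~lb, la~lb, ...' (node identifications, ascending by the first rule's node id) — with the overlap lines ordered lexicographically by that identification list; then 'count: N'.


label-compatible node identifications between L(r1) and L(r3): 0~1, 0~2, 1~0, 2~1, 2~2
2 of the induced correspondences are critical overlaps of r1 and r3.
overlap: 0~2
overlap: 0~2, 2~1
count: 2


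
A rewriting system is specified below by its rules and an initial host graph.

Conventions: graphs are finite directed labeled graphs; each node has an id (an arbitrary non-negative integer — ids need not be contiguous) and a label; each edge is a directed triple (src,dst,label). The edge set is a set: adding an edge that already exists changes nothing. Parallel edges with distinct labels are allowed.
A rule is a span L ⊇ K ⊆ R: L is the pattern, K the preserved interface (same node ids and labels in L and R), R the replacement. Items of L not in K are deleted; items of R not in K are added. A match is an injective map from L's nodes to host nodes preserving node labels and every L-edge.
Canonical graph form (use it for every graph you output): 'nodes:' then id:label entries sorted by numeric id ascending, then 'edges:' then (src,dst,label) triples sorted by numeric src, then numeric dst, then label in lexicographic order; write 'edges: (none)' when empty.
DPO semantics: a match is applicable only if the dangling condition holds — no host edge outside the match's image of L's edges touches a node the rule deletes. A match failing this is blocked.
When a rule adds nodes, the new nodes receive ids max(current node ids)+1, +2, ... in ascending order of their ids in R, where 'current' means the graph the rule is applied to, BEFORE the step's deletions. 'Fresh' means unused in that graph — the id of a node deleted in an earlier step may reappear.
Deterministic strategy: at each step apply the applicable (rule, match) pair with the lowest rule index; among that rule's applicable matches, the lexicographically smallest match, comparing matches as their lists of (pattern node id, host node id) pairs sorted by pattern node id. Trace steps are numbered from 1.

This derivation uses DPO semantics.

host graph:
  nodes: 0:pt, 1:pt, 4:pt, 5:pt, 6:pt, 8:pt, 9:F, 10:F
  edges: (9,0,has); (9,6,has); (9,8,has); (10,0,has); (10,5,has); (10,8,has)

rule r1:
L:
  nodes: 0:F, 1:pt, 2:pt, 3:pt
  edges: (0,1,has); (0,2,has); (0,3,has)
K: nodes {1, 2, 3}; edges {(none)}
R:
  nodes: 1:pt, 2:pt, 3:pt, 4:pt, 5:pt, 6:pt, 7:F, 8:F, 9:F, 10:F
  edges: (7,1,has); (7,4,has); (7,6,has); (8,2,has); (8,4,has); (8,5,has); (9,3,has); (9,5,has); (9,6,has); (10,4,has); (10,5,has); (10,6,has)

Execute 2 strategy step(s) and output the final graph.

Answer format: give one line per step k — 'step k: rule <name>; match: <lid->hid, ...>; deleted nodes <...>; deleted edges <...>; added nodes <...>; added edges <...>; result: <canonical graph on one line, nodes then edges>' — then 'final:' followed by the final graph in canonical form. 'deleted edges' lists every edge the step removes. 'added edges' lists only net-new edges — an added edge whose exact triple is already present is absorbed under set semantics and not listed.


step 1: rule r1; match: 0->9, 1->0, 2->6, 3->8; deleted nodes 9; deleted edges (9,0,has); (9,6,has); (9,8,has); added nodes 11, 12, 13, 14, 15, 16, 17; added edges (14,0,has); (14,11,has); (14,13,has); (15,6,has); (15,11,has); (15,12,has); (16,8,has); (16,12,has); (16,13,has); (17,11,has); (17,12,has); (17,13,has); result: nodes: 0:pt, 1:pt, 4:pt, 5:pt, 6:pt, 8:pt, 10:F, 11:pt, 12:pt, 13:pt, 14:F, 15:F, 16:F, 17:F edges: (10,0,has); (10,5,has); (10,8,has); (14,0,has); (14,11,has); (14,13,has); (15,6,has); (15,11,has); (15,12,has); (16,8,has); (16,12,has); (16,13,has); (17,11,has); (17,12,has); (17,13,has)
step 2: rule r1; match: 0->10, 1->0, 2->5, 3->8; deleted nodes 10; deleted edges (10,0,has); (10,5,has); (10,8,has); added nodes 18, 19, 20, 21, 22, 23, 24; added edges (21,0,has); (21,18,has); (21,20,has); (22,5,has); (22,18,has); (22,19,has); (23,8,has); (23,19,has); (23,20,has); (24,18,has); (24,19,has); (24,20,has); result: nodes: 0:pt, 1:pt, 4:pt, 5:pt, 6:pt, 8:pt, 11:pt, 12:pt, 13:pt, 14:F, 15:F, 16:F, 17:F, 18:pt, 19:pt, 20:pt, 21:F, 22:F, 23:F, 24:F edges: (14,0,has); (14,11,has); (14,13,has); (15,6,has); (15,11,has); (15,12,has); (16,8,has); (16,12,has); (16,13,has); (17,11,has); (17,12,has); (17,13,has); (21,0,has); (21,18,has); (21,20,has); (22,5,has); (22,18,has); (22,19,has); (23,8,has); (23,19,has); (23,20,has); (24,18,has); (24,19,has); (24,20,has)
final:
nodes: 0:pt, 1:pt, 4:pt, 5:pt, 6:pt, 8:pt, 11:pt, 12:pt, 13:pt, 14:F, 15:F, 16:F, 17:F, 18:pt, 19:pt, 20:pt, 21:F, 22:F, 23:F, 24:F
edges: (14,0,has); (14,11,has); (14,13,has); (15,6,has); (15,11,has); (15,12,has); (16,8,has); (16,12,has); (16,13,has); (17,11,has); (17,12,has); (17,13,has); (21,0,has); (21,18,has); (21,20,has); (22,5,has); (22,18,has); (22,19,has); (23,8,has); (23,19,has); (23,20,has); (24,18,has); (24,19,has); (24,20,has)


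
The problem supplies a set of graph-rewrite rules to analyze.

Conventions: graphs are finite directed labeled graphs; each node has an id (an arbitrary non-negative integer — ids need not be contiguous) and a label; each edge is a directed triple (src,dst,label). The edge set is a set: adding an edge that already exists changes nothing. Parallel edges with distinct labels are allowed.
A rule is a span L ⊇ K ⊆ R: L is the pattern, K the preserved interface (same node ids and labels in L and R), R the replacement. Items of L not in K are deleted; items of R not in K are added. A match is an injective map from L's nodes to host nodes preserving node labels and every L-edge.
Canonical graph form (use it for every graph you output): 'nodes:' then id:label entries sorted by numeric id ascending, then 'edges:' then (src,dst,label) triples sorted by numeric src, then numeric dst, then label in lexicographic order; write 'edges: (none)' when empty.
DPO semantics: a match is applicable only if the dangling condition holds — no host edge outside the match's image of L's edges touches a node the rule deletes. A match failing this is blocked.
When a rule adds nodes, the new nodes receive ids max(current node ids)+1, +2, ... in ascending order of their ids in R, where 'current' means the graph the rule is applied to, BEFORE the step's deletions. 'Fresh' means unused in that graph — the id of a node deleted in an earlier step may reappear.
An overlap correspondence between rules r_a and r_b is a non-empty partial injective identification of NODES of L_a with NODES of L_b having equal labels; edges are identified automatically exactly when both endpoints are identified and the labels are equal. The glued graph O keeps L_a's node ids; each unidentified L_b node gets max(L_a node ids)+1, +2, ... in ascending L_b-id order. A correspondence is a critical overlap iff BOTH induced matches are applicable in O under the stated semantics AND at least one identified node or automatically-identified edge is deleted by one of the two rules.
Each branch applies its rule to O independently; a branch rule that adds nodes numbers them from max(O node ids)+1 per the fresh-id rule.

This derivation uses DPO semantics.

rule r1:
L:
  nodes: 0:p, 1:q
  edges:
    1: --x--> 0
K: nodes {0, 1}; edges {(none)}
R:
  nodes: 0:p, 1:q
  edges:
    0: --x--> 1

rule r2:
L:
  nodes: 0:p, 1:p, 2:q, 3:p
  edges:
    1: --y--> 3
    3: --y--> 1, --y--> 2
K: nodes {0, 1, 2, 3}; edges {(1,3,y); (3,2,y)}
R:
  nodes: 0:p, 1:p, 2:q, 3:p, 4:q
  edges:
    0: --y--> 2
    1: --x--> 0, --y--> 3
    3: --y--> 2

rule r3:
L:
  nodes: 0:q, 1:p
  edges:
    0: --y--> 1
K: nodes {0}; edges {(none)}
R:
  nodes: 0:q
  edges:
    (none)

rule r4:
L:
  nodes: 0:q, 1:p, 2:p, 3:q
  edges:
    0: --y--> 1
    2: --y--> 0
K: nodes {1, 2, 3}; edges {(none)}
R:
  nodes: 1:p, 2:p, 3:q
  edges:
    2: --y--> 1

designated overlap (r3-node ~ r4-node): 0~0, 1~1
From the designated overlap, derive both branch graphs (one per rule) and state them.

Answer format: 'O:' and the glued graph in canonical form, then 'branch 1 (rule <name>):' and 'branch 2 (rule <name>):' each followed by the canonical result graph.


O:
nodes: 0:q, 1:p, 2:p, 3:q
edges: (0,1,y); (2,0,y)
branch 1 (rule r3):
nodes: 0:q, 2:p, 3:q
edges: (2,0,y)
branch 2 (rule r4):
nodes: 1:p, 2:p, 3:q
edges: (2,1,y)


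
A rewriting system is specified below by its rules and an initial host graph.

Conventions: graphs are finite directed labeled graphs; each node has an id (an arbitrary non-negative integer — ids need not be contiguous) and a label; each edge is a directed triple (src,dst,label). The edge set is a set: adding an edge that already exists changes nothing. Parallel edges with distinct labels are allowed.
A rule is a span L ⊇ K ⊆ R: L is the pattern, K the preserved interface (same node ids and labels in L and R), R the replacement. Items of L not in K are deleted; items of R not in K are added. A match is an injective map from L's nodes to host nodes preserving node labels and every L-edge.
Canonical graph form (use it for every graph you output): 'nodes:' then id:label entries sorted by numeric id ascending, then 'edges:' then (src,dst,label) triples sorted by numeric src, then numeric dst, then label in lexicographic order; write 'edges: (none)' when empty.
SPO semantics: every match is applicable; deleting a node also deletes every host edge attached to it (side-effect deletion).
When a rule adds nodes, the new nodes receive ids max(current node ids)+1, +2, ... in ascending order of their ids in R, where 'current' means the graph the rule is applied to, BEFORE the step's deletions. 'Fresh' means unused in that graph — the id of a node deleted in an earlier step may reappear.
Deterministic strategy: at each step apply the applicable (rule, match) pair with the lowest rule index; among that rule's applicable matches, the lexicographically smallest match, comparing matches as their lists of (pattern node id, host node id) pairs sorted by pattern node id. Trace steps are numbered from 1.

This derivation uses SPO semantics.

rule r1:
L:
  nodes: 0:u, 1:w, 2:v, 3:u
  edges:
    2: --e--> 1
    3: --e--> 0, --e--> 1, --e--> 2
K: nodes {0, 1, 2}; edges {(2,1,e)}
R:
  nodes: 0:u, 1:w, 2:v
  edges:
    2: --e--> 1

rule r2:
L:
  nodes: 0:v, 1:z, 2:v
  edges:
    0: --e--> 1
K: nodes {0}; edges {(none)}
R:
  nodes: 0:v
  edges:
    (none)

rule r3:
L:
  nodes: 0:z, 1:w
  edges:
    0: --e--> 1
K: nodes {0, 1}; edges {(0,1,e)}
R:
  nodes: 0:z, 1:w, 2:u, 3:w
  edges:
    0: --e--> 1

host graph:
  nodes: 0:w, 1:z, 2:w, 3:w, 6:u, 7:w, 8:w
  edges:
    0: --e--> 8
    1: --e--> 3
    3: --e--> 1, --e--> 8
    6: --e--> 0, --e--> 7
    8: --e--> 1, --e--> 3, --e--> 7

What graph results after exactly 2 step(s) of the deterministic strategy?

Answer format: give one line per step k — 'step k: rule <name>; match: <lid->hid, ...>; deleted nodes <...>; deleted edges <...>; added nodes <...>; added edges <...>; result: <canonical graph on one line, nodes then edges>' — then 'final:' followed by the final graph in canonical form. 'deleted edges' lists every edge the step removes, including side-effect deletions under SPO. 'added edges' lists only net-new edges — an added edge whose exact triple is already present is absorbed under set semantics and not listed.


step 1: rule r3; match: 0->1, 1->3; deleted nodes (none); deleted edges (none); added nodes 9, 10; added edges (none); result: nodes: 0:w, 1:z, 2:w, 3:w, 6:u, 7:w, 8:w, 9:u, 10:w edges: (0,8,e); (1,3,e); (3,1,e); (3,8,e); (6,0,e); (6,7,e); (8,1,e); (8,3,e); (8,7,e)
step 2: rule r3; match: 0->1, 1->3; deleted nodes (none); deleted edges (none); added nodes 11, 12; added edges (none); result: nodes: 0:w, 1:z, 2:w, 3:w, 6:u, 7:w, 8:w, 9:u, 10:w, 11:u, 12:w edges: (0,8,e); (1,3,e); (3,1,e); (3,8,e); (6,0,e); (6,7,e); (8,1,e); (8,3,e); (8,7,e)
final:
nodes: 0:w, 1:z, 2:w, 3:w, 6:u, 7:w, 8:w, 9:u, 10:w, 11:u, 12:w
edges: (0,8,e); (1,3,e); (3,1,e); (3,8,e); (6,0,e); (6,7,e); (8,1,e); (8,3,e); (8,7,e)


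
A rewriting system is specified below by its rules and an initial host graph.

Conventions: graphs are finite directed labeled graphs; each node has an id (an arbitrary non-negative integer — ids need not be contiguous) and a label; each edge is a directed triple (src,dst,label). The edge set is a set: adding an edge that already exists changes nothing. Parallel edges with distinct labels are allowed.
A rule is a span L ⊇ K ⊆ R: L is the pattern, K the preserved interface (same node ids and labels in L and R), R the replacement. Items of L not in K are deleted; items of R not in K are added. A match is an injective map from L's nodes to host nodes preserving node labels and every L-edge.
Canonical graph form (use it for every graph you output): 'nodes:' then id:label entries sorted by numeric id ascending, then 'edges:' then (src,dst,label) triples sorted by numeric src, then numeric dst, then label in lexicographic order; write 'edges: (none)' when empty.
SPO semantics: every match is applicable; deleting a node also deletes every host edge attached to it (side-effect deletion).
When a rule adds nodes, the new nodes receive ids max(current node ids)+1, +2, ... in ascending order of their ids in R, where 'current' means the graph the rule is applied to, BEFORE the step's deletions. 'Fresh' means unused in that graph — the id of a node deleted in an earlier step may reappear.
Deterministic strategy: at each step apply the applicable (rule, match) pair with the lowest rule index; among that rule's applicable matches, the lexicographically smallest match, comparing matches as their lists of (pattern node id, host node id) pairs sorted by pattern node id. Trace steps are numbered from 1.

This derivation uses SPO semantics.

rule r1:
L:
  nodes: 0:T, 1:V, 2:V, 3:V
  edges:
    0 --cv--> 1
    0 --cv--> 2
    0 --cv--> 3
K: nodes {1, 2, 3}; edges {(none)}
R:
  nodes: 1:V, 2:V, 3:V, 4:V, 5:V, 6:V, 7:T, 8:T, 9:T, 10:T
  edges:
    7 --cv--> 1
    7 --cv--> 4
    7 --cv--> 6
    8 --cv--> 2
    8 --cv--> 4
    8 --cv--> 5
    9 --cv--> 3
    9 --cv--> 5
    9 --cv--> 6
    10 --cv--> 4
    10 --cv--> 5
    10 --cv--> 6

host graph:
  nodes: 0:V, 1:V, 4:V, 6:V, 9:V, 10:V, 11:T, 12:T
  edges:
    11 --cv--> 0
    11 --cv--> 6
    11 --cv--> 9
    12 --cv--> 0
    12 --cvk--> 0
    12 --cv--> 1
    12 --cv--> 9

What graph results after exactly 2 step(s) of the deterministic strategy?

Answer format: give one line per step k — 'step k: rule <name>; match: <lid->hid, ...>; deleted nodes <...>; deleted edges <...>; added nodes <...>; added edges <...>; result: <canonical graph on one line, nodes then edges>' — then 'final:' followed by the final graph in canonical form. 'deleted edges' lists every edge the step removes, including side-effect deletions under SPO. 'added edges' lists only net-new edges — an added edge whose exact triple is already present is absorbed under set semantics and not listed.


step 1: rule r1; match: 0->11, 1->0, 2->6, 3->9; deleted nodes 11; deleted edges (11,0,cv); (11,6,cv); (11,9,cv); added nodes 13, 14, 15, 16, 17, 18, 19; added edges (16,0,cv); (16,13,cv); (16,15,cv); (17,6,cv); (17,13,cv); (17,14,cv); (18,9,cv); (18,14,cv); (18,15,cv); (19,13,cv); (19,14,cv); (19,15,cv); result: nodes: 0:V, 1:V, 4:V, 6:V, 9:V, 10:V, 12:T, 13:V, 14:V, 15:V, 16:T, 17:T, 18:T, 19:T edges: (12,0,cv); (12,0,cvk); (12,1,cv); (12,9,cv); (16,0,cv); (16,13,cv); (16,15,cv); (17,6,cv); (17,13,cv); (17,14,cv); (18,9,cv); (18,14,cv); (18,15,cv); (19,13,cv); (19,14,cv); (19,15,cv)
step 2: rule r1; match: 0->12, 1->0, 2->1, 3->9; deleted nodes 12; deleted edges (12,0,cv); (12,0,cvk); (12,1,cv); (12,9,cv); added nodes 20, 21, 22, 23, 24, 25, 26; added edges (23,0,cv); (23,20,cv); (23,22,cv); (24,1,cv); (24,20,cv); (24,21,cv); (25,9,cv); (25,21,cv); (25,22,cv); (26,20,cv); (26,21,cv); (26,22,cv); result: nodes: 0:V, 1:V, 4:V, 6:V, 9:V, 10:V, 13:V, 14:V, 15:V, 16:T, 17:T, 18:T, 19:T, 20:V, 21:V, 22:V, 23:T, 24:T, 25:T, 26:T edges: (16,0,cv); (16,13,cv); (16,15,cv); (17,6,cv); (17,13,cv); (17,14,cv); (18,9,cv); (18,14,cv); (18,15,cv); (19,13,cv); (19,14,cv); (19,15,cv); (23,0,cv); (23,20,cv); (23,22,cv); (24,1,cv); (24,20,cv); (24,21,cv); (25,9,cv); (25,21,cv); (25,22,cv); (26,20,cv); (26,21,cv); (26,22,cv)
final:
nodes: 0:V, 1:V, 4:V, 6:V, 9:V, 10:V, 13:V, 14:V, 15:V, 16:T, 17:T, 18:T, 19:T, 20:V, 21:V, 22:V, 23:T, 24:T, 25:T, 26:T
edges: (16,0,cv); (16,13,cv); (16,15,cv); (17,6,cv); (17,13,cv); (17,14,cv); (18,9,cv); (18,14,cv); (18,15,cv); (19,13,cv); (19,14,cv); (19,15,cv); (23,0,cv); (23,20,cv); (23,22,cv); (24,1,cv); (24,20,cv); (24,21,cv); (25,9,cv); (25,21,cv); (25,22,cv); (26,20,cv); (26,21,cv); (26,22,cv)


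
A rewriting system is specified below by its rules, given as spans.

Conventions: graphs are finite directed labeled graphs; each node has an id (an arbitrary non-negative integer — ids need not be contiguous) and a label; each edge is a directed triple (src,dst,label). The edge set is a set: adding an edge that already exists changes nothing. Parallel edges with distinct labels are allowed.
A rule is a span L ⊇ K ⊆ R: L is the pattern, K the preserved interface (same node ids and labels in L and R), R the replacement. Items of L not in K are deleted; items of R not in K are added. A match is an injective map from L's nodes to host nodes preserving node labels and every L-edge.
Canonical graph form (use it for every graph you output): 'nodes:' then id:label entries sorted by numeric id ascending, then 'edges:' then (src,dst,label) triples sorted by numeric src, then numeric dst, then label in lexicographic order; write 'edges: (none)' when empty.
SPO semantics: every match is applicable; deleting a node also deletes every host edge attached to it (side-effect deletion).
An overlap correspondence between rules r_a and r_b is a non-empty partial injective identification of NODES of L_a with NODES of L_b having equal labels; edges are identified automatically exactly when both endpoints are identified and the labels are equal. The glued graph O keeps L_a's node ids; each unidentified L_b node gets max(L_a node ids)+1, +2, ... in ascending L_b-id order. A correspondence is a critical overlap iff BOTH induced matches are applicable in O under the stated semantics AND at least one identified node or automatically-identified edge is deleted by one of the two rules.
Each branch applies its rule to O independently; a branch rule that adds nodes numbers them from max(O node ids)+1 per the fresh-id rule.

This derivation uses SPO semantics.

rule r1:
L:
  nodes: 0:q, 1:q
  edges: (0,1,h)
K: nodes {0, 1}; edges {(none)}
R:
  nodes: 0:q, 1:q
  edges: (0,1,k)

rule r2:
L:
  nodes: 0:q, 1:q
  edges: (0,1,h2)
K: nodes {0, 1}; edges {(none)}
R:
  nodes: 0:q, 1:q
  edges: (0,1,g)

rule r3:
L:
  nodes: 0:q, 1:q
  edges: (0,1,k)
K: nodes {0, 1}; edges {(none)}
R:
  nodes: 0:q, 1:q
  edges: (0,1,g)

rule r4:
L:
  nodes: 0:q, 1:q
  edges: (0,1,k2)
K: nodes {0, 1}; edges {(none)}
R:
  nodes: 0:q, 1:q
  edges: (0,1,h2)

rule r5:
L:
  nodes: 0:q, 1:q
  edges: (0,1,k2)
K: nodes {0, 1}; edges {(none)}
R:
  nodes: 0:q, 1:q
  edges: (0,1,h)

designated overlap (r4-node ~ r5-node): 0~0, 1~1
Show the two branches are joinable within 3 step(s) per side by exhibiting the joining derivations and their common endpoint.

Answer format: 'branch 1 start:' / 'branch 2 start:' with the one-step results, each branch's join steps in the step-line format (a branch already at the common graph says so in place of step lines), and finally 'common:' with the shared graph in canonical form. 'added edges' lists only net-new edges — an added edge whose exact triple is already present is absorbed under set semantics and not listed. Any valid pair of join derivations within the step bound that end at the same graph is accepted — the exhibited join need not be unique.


branch 1 start:
nodes: 0:q, 1:q
edges: (0,1,h2)
branch 2 start:
nodes: 0:q, 1:q
edges: (0,1,h)
branch 1 step 1: rule r2; match: 0->0, 1->1; deleted nodes (none); deleted edges (0,1,h2); added nodes (none); added edges (0,1,g); result: nodes: 0:q, 1:q edges: (0,1,g)
branch 2 step 1: rule r1; match: 0->0, 1->1; deleted nodes (none); deleted edges (0,1,h); added nodes (none); added edges (0,1,k); result: nodes: 0:q, 1:q edges: (0,1,k)
branch 2 step 2: rule r3; match: 0->0, 1->1; deleted nodes (none); deleted edges (0,1,k); added nodes (none); added edges (0,1,g); result: nodes: 0:q, 1:q edges: (0,1,g)
common:
nodes: 0:q, 1:q
edges: (0,1,g)
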